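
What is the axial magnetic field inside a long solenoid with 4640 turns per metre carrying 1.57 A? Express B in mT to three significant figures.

Inside a long solenoid, B = μ₀nI with n = 4640 turns/m.
B = 4π×10⁻⁷ × 4640 × 1.57 = 9.15×10⁻³ T.

B ≈ 9.15 mT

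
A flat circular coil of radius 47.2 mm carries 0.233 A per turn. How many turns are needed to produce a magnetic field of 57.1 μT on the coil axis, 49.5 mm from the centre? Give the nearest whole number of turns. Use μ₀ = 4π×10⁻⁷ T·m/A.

For an N-turn coil, B = Nμ₀IR²/[2(R²+z²)^(3/2)]. A single turn gives B₁ = 1.02×10⁻⁶ T with R = 0.0472 m, z = 0.0495 m.
N = B/B₁ = 5.71×10⁻⁵ / 1.02×10⁻⁶ = 56.02.

N = 56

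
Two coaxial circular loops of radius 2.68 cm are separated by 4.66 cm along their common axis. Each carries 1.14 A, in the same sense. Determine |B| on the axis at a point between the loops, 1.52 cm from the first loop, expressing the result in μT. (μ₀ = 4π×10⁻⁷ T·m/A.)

B ≈ 24.9 μT

Each loop contributes B = μ₀IR²/[2(R²+z²)^(3/2)] on the axis, with z measured from that loop.
Loop 1 (z = 0.0152 m): B₁ = 1.76×10⁻⁵ T. Loop 2 (z = 0.0314 m): B₂ = 7.31×10⁻⁶ T.
The fields add: B = B₁ + B₂ = 2.49×10⁻⁵ T.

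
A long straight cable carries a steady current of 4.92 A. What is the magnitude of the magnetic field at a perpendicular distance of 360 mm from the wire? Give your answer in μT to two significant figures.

B ≈ 2.7 μT

For an infinitely long straight wire, B = μ₀I/(2πd).
B = (4π×10⁻⁷ × 4.92) / (2π × 0.36) = 2.73×10⁻⁶ T.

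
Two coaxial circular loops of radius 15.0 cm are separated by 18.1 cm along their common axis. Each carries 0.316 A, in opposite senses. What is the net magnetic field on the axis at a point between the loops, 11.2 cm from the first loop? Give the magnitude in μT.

Each loop contributes B = μ₀IR²/[2(R²+z²)^(3/2)] on the axis, with z measured from that loop.
Loop 1 (z = 0.112 m): B₁ = 6.81×10⁻⁷ T. Loop 2 (z = 0.069 m): B₂ = 9.93×10⁻⁷ T.
The fields oppose: B = |B₁ − B₂| = 3.12×10⁻⁷ T.

B ≈ 0.312 μT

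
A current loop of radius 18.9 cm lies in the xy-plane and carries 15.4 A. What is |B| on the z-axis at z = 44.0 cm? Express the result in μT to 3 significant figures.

On the axis of a circular loop, B = μ₀IR² / [2(R²+z²)^(3/2)].
R² + z² = (0.189)² + (0.44)² = 0.2293 m², and (R²+z²)^(3/2) = 0.110 m³.
B = (4π×10⁻⁷ × 15.4 × 0.03572) / (2 × 0.110) = 3.15×10⁻⁶ T.

B ≈ 3.15 μT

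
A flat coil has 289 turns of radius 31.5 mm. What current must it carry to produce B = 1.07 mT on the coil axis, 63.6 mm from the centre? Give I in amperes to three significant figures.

For an N-turn coil, B = Nμ₀IR²/[2(R²+z²)^(3/2)] with R = 0.0315 m, z = 0.0636 m, so I = 2B(R²+z²)^(3/2)/(Nμ₀R²) = 2 × 1.07×10⁻³ × 3.58×10⁻⁴ / (289 × 4π×10⁻⁷ × 0.0009923) = 2.12 A.

I ≈ 2.12 A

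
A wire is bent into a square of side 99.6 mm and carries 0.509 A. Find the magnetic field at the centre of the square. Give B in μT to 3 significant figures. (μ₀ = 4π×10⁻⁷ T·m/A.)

B ≈ 5.78 μT

Each side is a finite straight segment at perpendicular distance d = a/(2 tan(π/4)) = 0.0498 m from the centre, with end-angles ±π/4.
One side contributes B₁ = (μ₀I/4πd)·2 sin(π/4) = 1.45×10⁻⁶ T.
All 4 sides add in the same direction: B = 4 × 1.45×10⁻⁶ = 5.78×10⁻⁶ T.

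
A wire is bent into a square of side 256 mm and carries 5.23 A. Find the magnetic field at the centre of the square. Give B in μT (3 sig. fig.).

Each side is a finite straight segment at perpendicular distance d = a/(2 tan(π/4)) = 0.128 m from the centre, with end-angles ±π/4.
One side contributes B₁ = (μ₀I/4πd)·2 sin(π/4) = 5.78×10⁻⁶ T.
All 4 sides add in the same direction: B = 4 × 5.78×10⁻⁶ = 2.31×10⁻⁵ T.

B ≈ 23.1 μT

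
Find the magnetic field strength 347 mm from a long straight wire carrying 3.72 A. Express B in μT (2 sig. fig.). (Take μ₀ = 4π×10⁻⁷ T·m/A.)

B ≈ 2.1 μT

For an infinitely long straight wire, B = μ₀I/(2πd).
B = (4π×10⁻⁷ × 3.72) / (2π × 0.347) = 2.14×10⁻⁶ T.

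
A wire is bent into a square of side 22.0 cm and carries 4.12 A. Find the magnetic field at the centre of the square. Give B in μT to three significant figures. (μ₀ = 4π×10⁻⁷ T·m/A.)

B ≈ 21.2 μT

Each side is a finite straight segment at perpendicular distance d = a/(2 tan(π/4)) = 0.11 m from the centre, with end-angles ±π/4.
One side contributes B₁ = (μ₀I/4πd)·2 sin(π/4) = 5.30×10⁻⁶ T.
All 4 sides add in the same direction: B = 4 × 5.30×10⁻⁶ = 2.12×10⁻⁵ T.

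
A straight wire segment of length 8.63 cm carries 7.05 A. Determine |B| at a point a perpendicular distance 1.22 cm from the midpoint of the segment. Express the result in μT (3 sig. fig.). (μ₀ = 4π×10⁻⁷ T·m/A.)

For a finite straight segment, B = (μ₀I/4πd)(sinθ₁ + sinθ₂), where θ₁, θ₂ are the angles from the perpendicular to each end.
The perpendicular from the point meets the wire at its midpoint, so each end is L/2 = 0.04315 m away along the wire.
sinθ₁ = 0.04315/√(0.04315²+0.0122²) = 0.9623; sinθ₂ = 0.04315/√(0.04315²+0.0122²) = 0.9623.
B = (4π×10⁻⁷ × 7.05) / (4π × 0.0122) × (0.9623 + 0.9623) = 1.11×10⁻⁴ T.

B ≈ 111 μT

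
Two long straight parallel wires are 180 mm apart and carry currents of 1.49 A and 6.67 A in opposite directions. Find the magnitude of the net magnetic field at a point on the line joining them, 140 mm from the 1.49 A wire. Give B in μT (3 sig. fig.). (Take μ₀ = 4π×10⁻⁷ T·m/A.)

Each long wire gives B = μ₀I/(2πd). Distances are d₁ = 0.14 m and d₂ = 0.04 m.
B₁ = 2.13×10⁻⁶ T, B₂ = 3.34×10⁻⁵ T.
Between antiparallel currents both contributions point the same way, so they add. B = B₁ + B₂ = 2.13×10⁻⁶ + 3.34×10⁻⁵ = 3.55×10⁻⁵ T.

B ≈ 35.5 μT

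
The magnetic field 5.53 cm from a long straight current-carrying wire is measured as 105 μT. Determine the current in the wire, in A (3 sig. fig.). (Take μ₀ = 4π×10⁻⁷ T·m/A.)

I ≈ 29.0 A

For a long straight wire B = μ₀I/(2πd), so I = 2πdB/μ₀.
I = 2π × 0.0553 × 1.05×10⁻⁴ / (4π×10⁻⁷) = 29.0 A.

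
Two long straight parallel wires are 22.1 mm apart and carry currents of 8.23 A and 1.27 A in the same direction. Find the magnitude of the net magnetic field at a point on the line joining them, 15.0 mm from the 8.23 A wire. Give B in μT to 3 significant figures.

Each long wire gives B = μ₀I/(2πd). Distances are d₁ = 0.015 m and d₂ = 0.0071 m.
B₁ = 1.10×10⁻⁴ T, B₂ = 3.58×10⁻⁵ T.
Between parallel currents the two contributions point in opposite directions, so they subtract. B = |B₁ − B₂| = |1.10×10⁻⁴ − 3.58×10⁻⁵| = 7.40×10⁻⁵ T.

B ≈ 74.0 μT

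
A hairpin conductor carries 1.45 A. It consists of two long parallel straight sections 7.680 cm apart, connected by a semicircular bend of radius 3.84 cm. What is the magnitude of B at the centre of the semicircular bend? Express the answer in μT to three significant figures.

The semicircular arc contributes B_arc = μ₀I·π/(4πR) = μ₀I/(4R) = 1.19×10⁻⁵ T.
Each semi-infinite lead is at perpendicular distance R = 0.0384 m from the centre, with the perpendicular foot at its near end, so it contributes μ₀I/(4πR); both point the same way, together 7.55×10⁻⁶ T.
Arc and leads all point the same direction: B = 1.19×10⁻⁵ + 7.55×10⁻⁶ = 1.94×10⁻⁵ T.

B ≈ 19.4 μT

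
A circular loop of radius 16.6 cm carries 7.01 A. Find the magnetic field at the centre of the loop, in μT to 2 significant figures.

B ≈ 27 μT

At the centre of a circular loop the Biot–Savart law gives B = μ₀I/(2R).
B = (4π×10⁻⁷ × 7.01) / (2 × 0.166) = 2.65×10⁻⁵ T.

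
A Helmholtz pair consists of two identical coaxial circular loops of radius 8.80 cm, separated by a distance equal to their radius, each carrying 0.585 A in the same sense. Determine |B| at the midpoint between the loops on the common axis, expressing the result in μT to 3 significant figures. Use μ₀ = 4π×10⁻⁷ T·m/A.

Each loop contributes B = μ₀IR²/[2(R²+z²)^(3/2)] on the axis, with z measured from that loop.
Loop 1 (z = 0.044 m): B₁ = 2.99×10⁻⁶ T. Loop 2 (z = 0.044 m): B₂ = 2.99×10⁻⁶ T.
The fields add: B = B₁ + B₂ = 5.98×10⁻⁶ T.

B ≈ 5.98 μT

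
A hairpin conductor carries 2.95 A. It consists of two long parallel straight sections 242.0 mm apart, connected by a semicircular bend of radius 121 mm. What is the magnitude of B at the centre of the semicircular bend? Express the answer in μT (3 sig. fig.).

B ≈ 12.5 μT

The semicircular arc contributes B_arc = μ₀I·π/(4πR) = μ₀I/(4R) = 7.66×10⁻⁶ T.
Each semi-infinite lead is at perpendicular distance R = 0.121 m from the centre, with the perpendicular foot at its near end, so it contributes μ₀I/(4πR); both point the same way, together 4.88×10⁻⁶ T.
Arc and leads all point the same direction: B = 7.66×10⁻⁶ + 4.88×10⁻⁶ = 1.25×10⁻⁵ T.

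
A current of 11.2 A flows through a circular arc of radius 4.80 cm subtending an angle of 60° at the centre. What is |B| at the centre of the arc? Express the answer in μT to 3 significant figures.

The Biot–Savart field of a circular arc at its centre is B = μ₀Iφ/(4πR), with φ = 1.047 rad.
B = (4π×10⁻⁷ × 11.2 × 1.047) / (4π × 0.048) = 2.44×10⁻⁵ T.

B ≈ 24.4 μT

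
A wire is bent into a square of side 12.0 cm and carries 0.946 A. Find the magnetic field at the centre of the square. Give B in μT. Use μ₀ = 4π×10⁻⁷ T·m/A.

B ≈ 8.92 μT

Each side is a finite straight segment at perpendicular distance d = a/(2 tan(π/4)) = 0.06 m from the centre, with end-angles ±π/4.
One side contributes B₁ = (μ₀I/4πd)·2 sin(π/4) = 2.23×10⁻⁶ T.
All 4 sides add in the same direction: B = 4 × 2.23×10⁻⁶ = 8.92×10⁻⁶ T.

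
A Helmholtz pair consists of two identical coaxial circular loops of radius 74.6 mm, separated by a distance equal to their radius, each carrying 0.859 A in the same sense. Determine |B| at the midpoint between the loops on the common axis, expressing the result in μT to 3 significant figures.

B ≈ 10.4 μT

Each loop contributes B = μ₀IR²/[2(R²+z²)^(3/2)] on the axis, with z measured from that loop.
Loop 1 (z = 0.0373 m): B₁ = 5.18×10⁻⁶ T. Loop 2 (z = 0.0373 m): B₂ = 5.18×10⁻⁶ T.
The fields add: B = B₁ + B₂ = 1.04×10⁻⁵ T.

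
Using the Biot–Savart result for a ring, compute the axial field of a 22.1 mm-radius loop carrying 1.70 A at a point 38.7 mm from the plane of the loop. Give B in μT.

B ≈ 5.89 μT

On the axis of a circular loop, B = μ₀IR² / [2(R²+z²)^(3/2)].
R² + z² = (0.0221)² + (0.0387)² = 0.001986 m², and (R²+z²)^(3/2) = 8.85×10⁻⁵ m³.
B = (4π×10⁻⁷ × 1.70 × 0.0004884) / (2 × 8.85×10⁻⁵) = 5.89×10⁻⁶ T.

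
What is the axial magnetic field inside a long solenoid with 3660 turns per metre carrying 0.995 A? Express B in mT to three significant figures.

Inside a long solenoid, B = μ₀nI with n = 3660 turns/m.
B = 4π×10⁻⁷ × 3660 × 0.995 = 4.58×10⁻³ T.

B ≈ 4.58 mT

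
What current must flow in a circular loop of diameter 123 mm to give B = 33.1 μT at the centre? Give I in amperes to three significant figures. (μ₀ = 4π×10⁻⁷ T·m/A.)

At the centre of a circular loop B = μ₀I/(2R), so I = 2RB/μ₀.
With R = 0.0615 m, I = 2 × 0.0615 × 3.31×10⁻⁵ / (4π×10⁻⁷) = 3.24 A.

I ≈ 3.24 A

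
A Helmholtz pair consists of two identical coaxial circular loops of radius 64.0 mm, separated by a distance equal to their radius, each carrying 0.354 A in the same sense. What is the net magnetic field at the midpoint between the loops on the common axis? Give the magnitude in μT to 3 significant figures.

B ≈ 4.97 μT

Each loop contributes B = μ₀IR²/[2(R²+z²)^(3/2)] on the axis, with z measured from that loop.
Loop 1 (z = 0.032 m): B₁ = 2.49×10⁻⁶ T. Loop 2 (z = 0.032 m): B₂ = 2.49×10⁻⁶ T.
The fields add: B = B₁ + B₂ = 4.97×10⁻⁶ T.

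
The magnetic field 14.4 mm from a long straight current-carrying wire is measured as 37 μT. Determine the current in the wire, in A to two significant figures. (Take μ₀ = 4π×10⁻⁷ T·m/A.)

For a long straight wire B = μ₀I/(2πd), so I = 2πdB/μ₀.
I = 2π × 0.0144 × 3.70×10⁻⁵ / (4π×10⁻⁷) = 2.66 A.

I ≈ 2.7 A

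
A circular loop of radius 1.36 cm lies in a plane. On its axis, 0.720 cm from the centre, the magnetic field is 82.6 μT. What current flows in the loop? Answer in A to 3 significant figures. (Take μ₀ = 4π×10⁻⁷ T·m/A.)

On the axis of a loop, B = μ₀IR²/[2(R²+z²)^(3/2)], so I = 2B(R²+z²)^(3/2)/(μ₀R²).
R² + z² = 0.000185 + 5.184×10⁻⁵ = 0.0002368 m²; raised to 3/2 gives 3.64×10⁻⁶ m³.
I = 2 × 8.26×10⁻⁵ × 3.64×10⁻⁶ / (1.26×10⁻⁶ × 0.000185) = 2.59 A.

I ≈ 2.59 A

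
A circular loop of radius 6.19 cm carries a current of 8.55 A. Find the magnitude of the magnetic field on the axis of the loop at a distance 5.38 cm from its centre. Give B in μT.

B ≈ 37.3 μT

On the axis of a circular loop, B = μ₀IR² / [2(R²+z²)^(3/2)].
R² + z² = (0.0619)² + (0.0538)² = 0.006726 m², and (R²+z²)^(3/2) = 5.52×10⁻⁴ m³.
B = (4π×10⁻⁷ × 8.55 × 0.003832) / (2 × 5.52×10⁻⁴) = 3.73×10⁻⁵ T.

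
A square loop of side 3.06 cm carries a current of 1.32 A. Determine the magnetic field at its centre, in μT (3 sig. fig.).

Each side is a finite straight segment at perpendicular distance d = a/(2 tan(π/4)) = 0.0153 m from the centre, with end-angles ±π/4.
One side contributes B₁ = (μ₀I/4πd)·2 sin(π/4) = 1.22×10⁻⁵ T.
All 4 sides add in the same direction: B = 4 × 1.22×10⁻⁵ = 4.88×10⁻⁵ T.

B ≈ 48.8 μT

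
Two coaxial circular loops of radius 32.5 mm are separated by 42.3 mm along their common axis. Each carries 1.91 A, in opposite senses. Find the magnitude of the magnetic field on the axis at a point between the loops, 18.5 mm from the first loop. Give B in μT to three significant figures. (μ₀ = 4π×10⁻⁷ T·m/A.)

B ≈ 4.85 μT

Each loop contributes B = μ₀IR²/[2(R²+z²)^(3/2)] on the axis, with z measured from that loop.
Loop 1 (z = 0.0185 m): B₁ = 2.42×10⁻⁵ T. Loop 2 (z = 0.0238 m): B₂ = 1.94×10⁻⁵ T.
The fields oppose: B = |B₁ − B₂| = 4.85×10⁻⁶ T.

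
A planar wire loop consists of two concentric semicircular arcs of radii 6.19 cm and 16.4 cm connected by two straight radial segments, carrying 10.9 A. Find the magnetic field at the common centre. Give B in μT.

B ≈ 34.4 μT

The radial connectors point toward the centre, so dl × r̂ = 0 and they contribute nothing.
Each semicircle gives μ₀I/(4R): inner arc 5.53×10⁻⁵ T, outer arc 2.09×10⁻⁵ T.
The two arcs carry current in opposite angular senses, so their fields oppose: B = |5.53×10⁻⁵ − 2.09×10⁻⁵| = 3.44×10⁻⁵ T.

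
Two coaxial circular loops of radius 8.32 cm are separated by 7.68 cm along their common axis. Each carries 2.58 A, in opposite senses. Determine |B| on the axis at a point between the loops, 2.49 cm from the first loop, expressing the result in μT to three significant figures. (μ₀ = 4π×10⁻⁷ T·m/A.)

B ≈ 5.23 μT

Each loop contributes B = μ₀IR²/[2(R²+z²)^(3/2)] on the axis, with z measured from that loop.
Loop 1 (z = 0.0249 m): B₁ = 1.71×10⁻⁵ T. Loop 2 (z = 0.0519 m): B₂ = 1.19×10⁻⁵ T.
The fields oppose: B = |B₁ − B₂| = 5.23×10⁻⁶ T.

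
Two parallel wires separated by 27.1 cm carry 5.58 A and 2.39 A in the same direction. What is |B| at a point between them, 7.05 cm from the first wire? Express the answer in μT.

Each long wire gives B = μ₀I/(2πd). Distances are d₁ = 0.0705 m and d₂ = 0.2005 m.
B₁ = 1.58×10⁻⁵ T, B₂ = 2.38×10⁻⁶ T.
Between parallel currents the two contributions point in opposite directions, so they subtract. B = |B₁ − B₂| = |1.58×10⁻⁵ − 2.38×10⁻⁶| = 1.34×10⁻⁵ T.

B ≈ 13.4 μT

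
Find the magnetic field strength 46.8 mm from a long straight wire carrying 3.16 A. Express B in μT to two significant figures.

For an infinitely long straight wire, B = μ₀I/(2πd).
B = (4π×10⁻⁷ × 3.16) / (2π × 0.0468) = 1.35×10⁻⁵ T.

B ≈ 14 μT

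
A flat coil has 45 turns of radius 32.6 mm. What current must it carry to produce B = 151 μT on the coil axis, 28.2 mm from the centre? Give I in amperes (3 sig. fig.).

For an N-turn coil, B = Nμ₀IR²/[2(R²+z²)^(3/2)] with R = 0.0326 m, z = 0.0282 m, so I = 2B(R²+z²)^(3/2)/(Nμ₀R²) = 2 × 1.51×10⁻⁴ × 8.01×10⁻⁵ / (45 × 4π×10⁻⁷ × 0.001063) = 0.402 A.

I ≈ 0.402 A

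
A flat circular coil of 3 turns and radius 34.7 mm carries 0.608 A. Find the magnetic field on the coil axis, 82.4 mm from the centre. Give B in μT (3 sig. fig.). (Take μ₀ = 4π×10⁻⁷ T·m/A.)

For an N-turn flat coil, B = Nμ₀IR²/[2(R²+z²)^(3/2)] with R = 0.0347 m, z = 0.0824 m.
B = 3 × 6.44×10⁻⁷ T = 1.93×10⁻⁶ T.

B ≈ 1.93 μT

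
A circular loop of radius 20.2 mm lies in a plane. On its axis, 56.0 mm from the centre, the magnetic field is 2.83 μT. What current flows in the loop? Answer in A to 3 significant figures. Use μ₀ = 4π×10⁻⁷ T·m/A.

I ≈ 2.33 A

On the axis of a loop, B = μ₀IR²/[2(R²+z²)^(3/2)], so I = 2B(R²+z²)^(3/2)/(μ₀R²).
R² + z² = 0.000408 + 0.003136 = 0.003544 m²; raised to 3/2 gives 2.11×10⁻⁴ m³.
I = 2 × 2.83×10⁻⁶ × 2.11×10⁻⁴ / (1.26×10⁻⁶ × 0.000408) = 2.33 A.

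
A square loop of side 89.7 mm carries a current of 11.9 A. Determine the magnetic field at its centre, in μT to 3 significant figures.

Each side is a finite straight segment at perpendicular distance d = a/(2 tan(π/4)) = 0.04485 m from the centre, with end-angles ±π/4.
One side contributes B₁ = (μ₀I/4πd)·2 sin(π/4) = 3.75×10⁻⁵ T.
All 4 sides add in the same direction: B = 4 × 3.75×10⁻⁵ = 1.50×10⁻⁴ T.

B ≈ 150 μT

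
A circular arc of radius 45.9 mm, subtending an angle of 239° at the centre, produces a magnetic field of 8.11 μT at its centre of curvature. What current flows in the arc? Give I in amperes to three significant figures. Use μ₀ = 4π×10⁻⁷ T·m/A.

I ≈ 0.892 A

For a circular arc, B = μ₀Iφ/(4πR) with φ in radians; here φ = 4.171 rad.
So I = 4πRB/(μ₀φ) = 4π × 0.0459 × 8.11×10⁻⁶ / (4π×10⁻⁷ × 4.171) = 0.892 A.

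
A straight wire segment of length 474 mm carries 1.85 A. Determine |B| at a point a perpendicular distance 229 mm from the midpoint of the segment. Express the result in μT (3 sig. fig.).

For a finite straight segment, B = (μ₀I/4πd)(sinθ₁ + sinθ₂), where θ₁, θ₂ are the angles from the perpendicular to each end.
The perpendicular from the point meets the wire at its midpoint, so each end is L/2 = 0.237 m away along the wire.
sinθ₁ = 0.237/√(0.237²+0.229²) = 0.7191; sinθ₂ = 0.237/√(0.237²+0.229²) = 0.7191.
B = (4π×10⁻⁷ × 1.85) / (4π × 0.229) × (0.7191 + 0.7191) = 1.16×10⁻⁶ T.

B ≈ 1.16 μT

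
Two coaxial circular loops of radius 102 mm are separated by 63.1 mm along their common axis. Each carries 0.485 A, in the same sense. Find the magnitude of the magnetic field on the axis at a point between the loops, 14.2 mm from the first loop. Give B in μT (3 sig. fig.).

B ≈ 5.09 μT

Each loop contributes B = μ₀IR²/[2(R²+z²)^(3/2)] on the axis, with z measured from that loop.
Loop 1 (z = 0.0142 m): B₁ = 2.90×10⁻⁶ T. Loop 2 (z = 0.0489 m): B₂ = 2.19×10⁻⁶ T.
The fields add: B = B₁ + B₂ = 5.09×10⁻⁶ T.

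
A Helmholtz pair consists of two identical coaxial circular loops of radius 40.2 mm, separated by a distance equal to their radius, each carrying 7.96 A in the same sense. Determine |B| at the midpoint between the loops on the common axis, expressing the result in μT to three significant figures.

Each loop contributes B = μ₀IR²/[2(R²+z²)^(3/2)] on the axis, with z measured from that loop.
Loop 1 (z = 0.0201 m): B₁ = 8.90×10⁻⁵ T. Loop 2 (z = 0.0201 m): B₂ = 8.90×10⁻⁵ T.
The fields add: B = B₁ + B₂ = 1.78×10⁻⁴ T.

B ≈ 178 μT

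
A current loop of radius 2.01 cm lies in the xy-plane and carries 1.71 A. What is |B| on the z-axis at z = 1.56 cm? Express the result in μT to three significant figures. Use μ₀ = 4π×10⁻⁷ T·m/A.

B ≈ 26.4 μT

On the axis of a circular loop, B = μ₀IR² / [2(R²+z²)^(3/2)].
R² + z² = (0.0201)² + (0.0156)² = 0.0006474 m², and (R²+z²)^(3/2) = 1.65×10⁻⁵ m³.
B = (4π×10⁻⁷ × 1.71 × 0.000404) / (2 × 1.65×10⁻⁵) = 2.64×10⁻⁵ T.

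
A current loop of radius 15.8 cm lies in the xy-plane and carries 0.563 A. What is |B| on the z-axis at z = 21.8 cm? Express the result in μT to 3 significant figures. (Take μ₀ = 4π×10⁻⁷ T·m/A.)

B ≈ 0.452 μT

On the axis of a circular loop, B = μ₀IR² / [2(R²+z²)^(3/2)].
R² + z² = (0.158)² + (0.218)² = 0.07249 m², and (R²+z²)^(3/2) = 1.95×10⁻² m³.
B = (4π×10⁻⁷ × 0.563 × 0.02496) / (2 × 1.95×10⁻²) = 4.52×10⁻⁷ T.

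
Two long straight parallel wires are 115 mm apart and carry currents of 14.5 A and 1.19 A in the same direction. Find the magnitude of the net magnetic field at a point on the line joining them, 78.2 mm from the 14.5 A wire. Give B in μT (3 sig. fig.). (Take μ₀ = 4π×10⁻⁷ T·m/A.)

Each long wire gives B = μ₀I/(2πd). Distances are d₁ = 0.0782 m and d₂ = 0.0368 m.
B₁ = 3.71×10⁻⁵ T, B₂ = 6.47×10⁻⁶ T.
Between parallel currents the two contributions point in opposite directions, so they subtract. B = |B₁ − B₂| = |3.71×10⁻⁵ − 6.47×10⁻⁶| = 3.06×10⁻⁵ T.

B ≈ 30.6 μT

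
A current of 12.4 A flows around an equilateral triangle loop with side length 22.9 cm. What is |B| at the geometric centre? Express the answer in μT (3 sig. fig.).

B ≈ 97.5 μT

Each side is a finite straight segment at perpendicular distance d = a/(2 tan(π/3)) = 0.06611 m from the centre, with end-angles ±π/3.
One side contributes B₁ = (μ₀I/4πd)·2 sin(π/3) = 3.25×10⁻⁵ T.
All 3 sides add in the same direction: B = 3 × 3.25×10⁻⁵ = 9.75×10⁻⁵ T.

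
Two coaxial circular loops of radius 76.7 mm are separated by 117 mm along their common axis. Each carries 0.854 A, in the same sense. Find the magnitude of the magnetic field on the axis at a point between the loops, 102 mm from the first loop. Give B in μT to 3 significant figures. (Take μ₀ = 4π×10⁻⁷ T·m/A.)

B ≈ 8.13 μT

Each loop contributes B = μ₀IR²/[2(R²+z²)^(3/2)] on the axis, with z measured from that loop.
Loop 1 (z = 0.102 m): B₁ = 1.52×10⁻⁶ T. Loop 2 (z = 0.015 m): B₂ = 6.61×10⁻⁶ T.
The fields add: B = B₁ + B₂ = 8.13×10⁻⁶ T.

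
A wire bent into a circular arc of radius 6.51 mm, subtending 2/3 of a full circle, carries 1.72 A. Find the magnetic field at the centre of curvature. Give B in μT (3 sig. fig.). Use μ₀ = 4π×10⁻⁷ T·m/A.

B ≈ 111 μT

The Biot–Savart field of a circular arc at its centre is B = μ₀Iφ/(4πR), with φ = 4.189 rad.
B = (4π×10⁻⁷ × 1.72 × 4.189) / (4π × 0.00651) = 1.11×10⁻⁴ T.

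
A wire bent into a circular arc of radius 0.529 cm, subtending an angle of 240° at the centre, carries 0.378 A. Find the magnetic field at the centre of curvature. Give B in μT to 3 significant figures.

The Biot–Savart field of a circular arc at its centre is B = μ₀Iφ/(4πR), with φ = 4.189 rad.
B = (4π×10⁻⁷ × 0.378 × 4.189) / (4π × 0.00529) = 2.99×10⁻⁵ T.

B ≈ 29.9 μT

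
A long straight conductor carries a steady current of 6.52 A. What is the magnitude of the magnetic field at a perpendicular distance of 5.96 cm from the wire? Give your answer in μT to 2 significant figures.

For an infinitely long straight wire, B = μ₀I/(2πd).
B = (4π×10⁻⁷ × 6.52) / (2π × 0.0596) = 2.19×10⁻⁵ T.

B ≈ 22 μT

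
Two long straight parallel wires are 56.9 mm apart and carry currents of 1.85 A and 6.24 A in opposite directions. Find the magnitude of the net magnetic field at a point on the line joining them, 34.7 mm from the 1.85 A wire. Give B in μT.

Each long wire gives B = μ₀I/(2πd). Distances are d₁ = 0.0347 m and d₂ = 0.0222 m.
B₁ = 1.07×10⁻⁵ T, B₂ = 5.62×10⁻⁵ T.
Between antiparallel currents both contributions point the same way, so they add. B = B₁ + B₂ = 1.07×10⁻⁵ + 5.62×10⁻⁵ = 6.69×10⁻⁵ T.

B ≈ 66.9 μT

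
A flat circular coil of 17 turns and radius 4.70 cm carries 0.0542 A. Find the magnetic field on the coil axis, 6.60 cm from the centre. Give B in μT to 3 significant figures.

B ≈ 2.40 μT

For an N-turn flat coil, B = Nμ₀IR²/[2(R²+z²)^(3/2)] with R = 0.047 m, z = 0.066 m.
B = 17 × 1.41×10⁻⁷ T = 2.40×10⁻⁶ T.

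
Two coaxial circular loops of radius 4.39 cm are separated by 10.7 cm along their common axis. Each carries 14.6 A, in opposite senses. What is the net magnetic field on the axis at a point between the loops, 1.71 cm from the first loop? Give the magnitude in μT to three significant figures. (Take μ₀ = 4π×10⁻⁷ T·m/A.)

B ≈ 151 μT

Each loop contributes B = μ₀IR²/[2(R²+z²)^(3/2)] on the axis, with z measured from that loop.
Loop 1 (z = 0.0171 m): B₁ = 1.69×10⁻⁴ T. Loop 2 (z = 0.0899 m): B₂ = 1.77×10⁻⁵ T.
The fields oppose: B = |B₁ − B₂| = 1.51×10⁻⁴ T.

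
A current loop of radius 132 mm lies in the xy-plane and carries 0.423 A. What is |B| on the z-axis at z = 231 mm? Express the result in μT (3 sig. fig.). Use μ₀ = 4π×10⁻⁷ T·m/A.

B ≈ 0.246 μT

On the axis of a circular loop, B = μ₀IR² / [2(R²+z²)^(3/2)].
R² + z² = (0.132)² + (0.231)² = 0.07079 m², and (R²+z²)^(3/2) = 1.88×10⁻² m³.
B = (4π×10⁻⁷ × 0.423 × 0.01742) / (2 × 1.88×10⁻²) = 2.46×10⁻⁷ T.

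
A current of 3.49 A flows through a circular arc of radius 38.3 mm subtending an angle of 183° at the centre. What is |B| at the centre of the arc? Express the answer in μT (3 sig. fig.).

B ≈ 29.1 μT

The Biot–Savart field of a circular arc at its centre is B = μ₀Iφ/(4πR), with φ = 3.194 rad.
B = (4π×10⁻⁷ × 3.49 × 3.194) / (4π × 0.0383) = 2.91×10⁻⁵ T.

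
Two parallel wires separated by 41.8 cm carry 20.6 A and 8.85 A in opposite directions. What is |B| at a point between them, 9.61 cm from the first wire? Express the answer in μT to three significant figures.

B ≈ 48.4 μT

Each long wire gives B = μ₀I/(2πd). Distances are d₁ = 0.0961 m and d₂ = 0.3219 m.
B₁ = 4.29×10⁻⁵ T, B₂ = 5.50×10⁻⁶ T.
Between antiparallel currents both contributions point the same way, so they add. B = B₁ + B₂ = 4.29×10⁻⁵ + 5.50×10⁻⁶ = 4.84×10⁻⁵ T.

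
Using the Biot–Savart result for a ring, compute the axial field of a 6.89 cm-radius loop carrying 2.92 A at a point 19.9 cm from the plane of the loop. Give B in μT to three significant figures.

On the axis of a circular loop, B = μ₀IR² / [2(R²+z²)^(3/2)].
R² + z² = (0.0689)² + (0.199)² = 0.04435 m², and (R²+z²)^(3/2) = 9.34×10⁻³ m³.
B = (4π×10⁻⁷ × 2.92 × 0.004747) / (2 × 9.34×10⁻³) = 9.33×10⁻⁷ T.

B ≈ 0.933 μT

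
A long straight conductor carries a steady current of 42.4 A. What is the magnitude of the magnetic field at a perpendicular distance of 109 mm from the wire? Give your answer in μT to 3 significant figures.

B ≈ 77.8 μT

For an infinitely long straight wire, B = μ₀I/(2πd).
B = (4π×10⁻⁷ × 42.4) / (2π × 0.109) = 7.78×10⁻⁵ T.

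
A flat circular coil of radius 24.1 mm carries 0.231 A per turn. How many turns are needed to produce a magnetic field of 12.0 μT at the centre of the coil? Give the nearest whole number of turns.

For an N-turn coil, B = Nμ₀I/(2R). A single turn gives B₁ = 6.02×10⁻⁶ T with R = 0.0241 m.
N = B/B₁ = 1.20×10⁻⁵ / 6.02×10⁻⁶ = 1.99.

N = 2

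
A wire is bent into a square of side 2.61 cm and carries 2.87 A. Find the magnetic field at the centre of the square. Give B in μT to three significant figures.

B ≈ 124 μT

Each side is a finite straight segment at perpendicular distance d = a/(2 tan(π/4)) = 0.01305 m from the centre, with end-angles ±π/4.
One side contributes B₁ = (μ₀I/4πd)·2 sin(π/4) = 3.11×10⁻⁵ T.
All 4 sides add in the same direction: B = 4 × 3.11×10⁻⁵ = 1.24×10⁻⁴ T.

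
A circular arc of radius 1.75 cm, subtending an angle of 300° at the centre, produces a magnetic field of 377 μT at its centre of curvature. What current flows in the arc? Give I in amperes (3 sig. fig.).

I ≈ 12.6 A

For a circular arc, B = μ₀Iφ/(4πR) with φ in radians; here φ = 5.236 rad.
So I = 4πRB/(μ₀φ) = 4π × 0.0175 × 3.77×10⁻⁴ / (4π×10⁻⁷ × 5.236) = 12.6 A.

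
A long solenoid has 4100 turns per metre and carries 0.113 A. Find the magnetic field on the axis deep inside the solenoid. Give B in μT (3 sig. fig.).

Inside a long solenoid, B = μ₀nI with n = 4100 turns/m.
B = 4π×10⁻⁷ × 4100 × 0.113 = 5.82×10⁻⁴ T.

B ≈ 582 μT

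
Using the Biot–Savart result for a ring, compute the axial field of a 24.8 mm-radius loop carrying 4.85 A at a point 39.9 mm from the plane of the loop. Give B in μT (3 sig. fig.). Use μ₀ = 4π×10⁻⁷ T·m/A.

On the axis of a circular loop, B = μ₀IR² / [2(R²+z²)^(3/2)].
R² + z² = (0.0248)² + (0.0399)² = 0.002207 m², and (R²+z²)^(3/2) = 1.04×10⁻⁴ m³.
B = (4π×10⁻⁷ × 4.85 × 0.000615) / (2 × 1.04×10⁻⁴) = 1.81×10⁻⁵ T.

B ≈ 18.1 μT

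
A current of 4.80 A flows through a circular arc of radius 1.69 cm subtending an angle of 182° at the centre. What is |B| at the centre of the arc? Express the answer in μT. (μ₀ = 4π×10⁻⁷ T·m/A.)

B ≈ 90.2 μT

The Biot–Savart field of a circular arc at its centre is B = μ₀Iφ/(4πR), with φ = 3.176 rad.
B = (4π×10⁻⁷ × 4.80 × 3.176) / (4π × 0.0169) = 9.02×10⁻⁵ T.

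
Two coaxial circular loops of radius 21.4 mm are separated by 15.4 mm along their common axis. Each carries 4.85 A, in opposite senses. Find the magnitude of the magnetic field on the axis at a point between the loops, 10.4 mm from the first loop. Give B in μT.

B ≈ 27.9 μT

Each loop contributes B = μ₀IR²/[2(R²+z²)^(3/2)] on the axis, with z measured from that loop.
Loop 1 (z = 0.0104 m): B₁ = 1.04×10⁻⁴ T. Loop 2 (z = 0.005 m): B₂ = 1.31×10⁻⁴ T.
The fields oppose: B = |B₁ − B₂| = 2.79×10⁻⁵ T.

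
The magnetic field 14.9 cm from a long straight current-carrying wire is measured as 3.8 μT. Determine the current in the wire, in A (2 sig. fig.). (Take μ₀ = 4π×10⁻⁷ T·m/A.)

For a long straight wire B = μ₀I/(2πd), so I = 2πdB/μ₀.
I = 2π × 0.149 × 3.80×10⁻⁶ / (4π×10⁻⁷) = 2.83 A.

I ≈ 2.8 A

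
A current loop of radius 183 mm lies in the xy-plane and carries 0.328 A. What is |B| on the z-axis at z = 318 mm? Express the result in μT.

B ≈ 0.140 μT

On the axis of a circular loop, B = μ₀IR² / [2(R²+z²)^(3/2)].
R² + z² = (0.183)² + (0.318)² = 0.1346 m², and (R²+z²)^(3/2) = 4.94×10⁻² m³.
B = (4π×10⁻⁷ × 0.328 × 0.03349) / (2 × 4.94×10⁻²) = 1.40×10⁻⁷ T.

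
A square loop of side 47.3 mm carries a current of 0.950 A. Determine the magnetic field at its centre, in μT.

B ≈ 22.7 μT

Each side is a finite straight segment at perpendicular distance d = a/(2 tan(π/4)) = 0.02365 m from the centre, with end-angles ±π/4.
One side contributes B₁ = (μ₀I/4πd)·2 sin(π/4) = 5.68×10⁻⁶ T.
All 4 sides add in the same direction: B = 4 × 5.68×10⁻⁶ = 2.27×10⁻⁵ T.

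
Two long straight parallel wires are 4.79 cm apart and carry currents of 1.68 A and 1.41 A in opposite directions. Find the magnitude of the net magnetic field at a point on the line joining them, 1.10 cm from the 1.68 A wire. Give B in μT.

Each long wire gives B = μ₀I/(2πd). Distances are d₁ = 0.011 m and d₂ = 0.0369 m.
B₁ = 3.05×10⁻⁵ T, B₂ = 7.64×10⁻⁶ T.
Between antiparallel currents both contributions point the same way, so they add. B = B₁ + B₂ = 3.05×10⁻⁵ + 7.64×10⁻⁶ = 3.82×10⁻⁵ T.

B ≈ 38.2 μT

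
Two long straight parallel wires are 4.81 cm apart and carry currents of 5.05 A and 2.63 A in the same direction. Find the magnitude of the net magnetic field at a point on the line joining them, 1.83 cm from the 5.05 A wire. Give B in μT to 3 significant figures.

B ≈ 37.5 μT

Each long wire gives B = μ₀I/(2πd). Distances are d₁ = 0.0183 m and d₂ = 0.0298 m.
B₁ = 5.52×10⁻⁵ T, B₂ = 1.77×10⁻⁵ T.
Between parallel currents the two contributions point in opposite directions, so they subtract. B = |B₁ − B₂| = |5.52×10⁻⁵ − 1.77×10⁻⁵| = 3.75×10⁻⁵ T.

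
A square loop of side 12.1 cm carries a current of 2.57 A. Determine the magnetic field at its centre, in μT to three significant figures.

B ≈ 24.0 μT

Each side is a finite straight segment at perpendicular distance d = a/(2 tan(π/4)) = 0.0605 m from the centre, with end-angles ±π/4.
One side contributes B₁ = (μ₀I/4πd)·2 sin(π/4) = 6.01×10⁻⁶ T.
All 4 sides add in the same direction: B = 4 × 6.01×10⁻⁶ = 2.40×10⁻⁵ T.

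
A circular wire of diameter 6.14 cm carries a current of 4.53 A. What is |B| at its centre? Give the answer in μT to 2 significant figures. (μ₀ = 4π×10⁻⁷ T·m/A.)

At the centre of a circular loop the Biot–Savart law gives B = μ₀I/(2R) (so R = 0.0307 m).
B = (4π×10⁻⁷ × 4.53) / (2 × 0.0307) = 9.27×10⁻⁵ T.

B ≈ 93 μT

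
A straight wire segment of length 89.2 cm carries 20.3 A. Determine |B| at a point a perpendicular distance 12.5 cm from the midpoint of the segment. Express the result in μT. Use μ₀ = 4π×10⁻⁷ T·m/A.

For a finite straight segment, B = (μ₀I/4πd)(sinθ₁ + sinθ₂), where θ₁, θ₂ are the angles from the perpendicular to each end.
The perpendicular from the point meets the wire at its midpoint, so each end is L/2 = 0.446 m away along the wire.
sinθ₁ = 0.446/√(0.446²+0.125²) = 0.9629; sinθ₂ = 0.446/√(0.446²+0.125²) = 0.9629.
B = (4π×10⁻⁷ × 20.3) / (4π × 0.125) × (0.9629 + 0.9629) = 3.13×10⁻⁵ T.

B ≈ 31.3 μT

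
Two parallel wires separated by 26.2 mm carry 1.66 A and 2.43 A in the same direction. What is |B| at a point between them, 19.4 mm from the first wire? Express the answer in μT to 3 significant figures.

Each long wire gives B = μ₀I/(2πd). Distances are d₁ = 0.0194 m and d₂ = 0.0068 m.
B₁ = 1.71×10⁻⁵ T, B₂ = 7.15×10⁻⁵ T.
Between parallel currents the two contributions point in opposite directions, so they subtract. B = |B₁ − B₂| = |1.71×10⁻⁵ − 7.15×10⁻⁵| = 5.44×10⁻⁵ T.

B ≈ 54.4 μT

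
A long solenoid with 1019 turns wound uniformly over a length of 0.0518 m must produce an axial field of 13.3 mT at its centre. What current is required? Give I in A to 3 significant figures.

Inside a long solenoid B = μ₀nI with n = 1.967×10⁴ m⁻¹, so I = B/(μ₀n).
I = 1.33×10⁻² / (4π×10⁻⁷ × 1.967×10⁴) = 0.538 A.

I ≈ 0.538 A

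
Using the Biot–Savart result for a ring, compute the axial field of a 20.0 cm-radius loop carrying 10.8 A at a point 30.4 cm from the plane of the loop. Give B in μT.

B ≈ 5.63 μT

On the axis of a circular loop, B = μ₀IR² / [2(R²+z²)^(3/2)].
R² + z² = (0.2)² + (0.304)² = 0.1324 m², and (R²+z²)^(3/2) = 4.82×10⁻² m³.
B = (4π×10⁻⁷ × 10.8 × 0.04) / (2 × 4.82×10⁻²) = 5.63×10⁻⁶ T.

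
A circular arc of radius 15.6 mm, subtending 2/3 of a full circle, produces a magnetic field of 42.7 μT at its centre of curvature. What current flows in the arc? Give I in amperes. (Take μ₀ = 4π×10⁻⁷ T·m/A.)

I ≈ 1.59 A

For a circular arc, B = μ₀Iφ/(4πR) with φ in radians; here φ = 4.189 rad.
So I = 4πRB/(μ₀φ) = 4π × 0.0156 × 4.27×10⁻⁵ / (4π×10⁻⁷ × 4.189) = 1.59 A.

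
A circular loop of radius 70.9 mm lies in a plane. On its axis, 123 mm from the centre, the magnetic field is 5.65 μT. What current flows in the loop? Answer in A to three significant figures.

I ≈ 5.12 A

On the axis of a loop, B = μ₀IR²/[2(R²+z²)^(3/2)], so I = 2B(R²+z²)^(3/2)/(μ₀R²).
R² + z² = 0.005027 + 0.01513 = 0.02016 m²; raised to 3/2 gives 2.86×10⁻³ m³.
I = 2 × 5.65×10⁻⁶ × 2.86×10⁻³ / (1.26×10⁻⁶ × 0.005027) = 5.12 A.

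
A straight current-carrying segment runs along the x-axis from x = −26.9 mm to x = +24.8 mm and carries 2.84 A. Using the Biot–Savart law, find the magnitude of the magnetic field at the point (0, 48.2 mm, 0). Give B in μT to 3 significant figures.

B ≈ 5.57 μT

For a finite straight segment, B = (μ₀I/4πd)(sinθ₁ + sinθ₂), where θ₁, θ₂ are the angles from the perpendicular to each end.
The perpendicular distance is d = 0.0482 m; the end-offsets along the wire are a = 0.0269 m and b = 0.0248 m.
sinθ₁ = 0.0269/√(0.0269²+0.0482²) = 0.4873; sinθ₂ = 0.0248/√(0.0248²+0.0482²) = 0.4575.
B = (4π×10⁻⁷ × 2.84) / (4π × 0.0482) × (0.4873 + 0.4575) = 5.57×10⁻⁶ T.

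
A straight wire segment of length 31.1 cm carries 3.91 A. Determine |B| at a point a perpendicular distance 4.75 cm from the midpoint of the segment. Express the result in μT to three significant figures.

B ≈ 15.7 μT

For a finite straight segment, B = (μ₀I/4πd)(sinθ₁ + sinθ₂), where θ₁, θ₂ are the angles from the perpendicular to each end.
The perpendicular from the point meets the wire at its midpoint, so each end is L/2 = 0.1555 m away along the wire.
sinθ₁ = 0.1555/√(0.1555²+0.0475²) = 0.9564; sinθ₂ = 0.1555/√(0.1555²+0.0475²) = 0.9564.
B = (4π×10⁻⁷ × 3.91) / (4π × 0.0475) × (0.9564 + 0.9564) = 1.57×10⁻⁵ T.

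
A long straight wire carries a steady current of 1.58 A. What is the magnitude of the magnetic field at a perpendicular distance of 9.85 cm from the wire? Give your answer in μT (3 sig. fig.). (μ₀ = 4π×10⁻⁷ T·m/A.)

B ≈ 3.21 μT

For an infinitely long straight wire, B = μ₀I/(2πd).
B = (4π×10⁻⁷ × 1.58) / (2π × 0.0985) = 3.21×10⁻⁶ T.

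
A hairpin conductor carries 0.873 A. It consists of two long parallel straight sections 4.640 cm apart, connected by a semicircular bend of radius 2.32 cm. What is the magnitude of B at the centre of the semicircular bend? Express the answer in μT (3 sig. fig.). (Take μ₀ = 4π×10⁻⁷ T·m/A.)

The semicircular arc contributes B_arc = μ₀I·π/(4πR) = μ₀I/(4R) = 1.18×10⁻⁵ T.
Each semi-infinite lead is at perpendicular distance R = 0.0232 m from the centre, with the perpendicular foot at its near end, so it contributes μ₀I/(4πR); both point the same way, together 7.53×10⁻⁶ T.
Arc and leads all point the same direction: B = 1.18×10⁻⁵ + 7.53×10⁻⁶ = 1.93×10⁻⁵ T.

B ≈ 19.3 μT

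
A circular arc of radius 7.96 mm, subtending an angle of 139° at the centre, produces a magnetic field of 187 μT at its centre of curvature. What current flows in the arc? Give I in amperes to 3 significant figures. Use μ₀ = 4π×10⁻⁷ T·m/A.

I ≈ 6.14 A

For a circular arc, B = μ₀Iφ/(4πR) with φ in radians; here φ = 2.426 rad.
So I = 4πRB/(μ₀φ) = 4π × 0.00796 × 1.87×10⁻⁴ / (4π×10⁻⁷ × 2.426) = 6.14 A.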